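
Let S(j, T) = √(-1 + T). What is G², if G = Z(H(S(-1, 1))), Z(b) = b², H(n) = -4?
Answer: 256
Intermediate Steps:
G = 16 (G = (-4)² = 16)
G² = 16² = 256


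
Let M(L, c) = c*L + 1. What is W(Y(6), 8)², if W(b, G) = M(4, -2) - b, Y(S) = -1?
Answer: 36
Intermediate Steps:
M(L, c) = 1 + L*c (M(L, c) = L*c + 1 = 1 + L*c)
W(b, G) = -7 - b (W(b, G) = (1 + 4*(-2)) - b = (1 - 8) - b = -7 - b)
W(Y(6), 8)² = (-7 - 1*(-1))² = (-7 + 1)² = (-6)² = 36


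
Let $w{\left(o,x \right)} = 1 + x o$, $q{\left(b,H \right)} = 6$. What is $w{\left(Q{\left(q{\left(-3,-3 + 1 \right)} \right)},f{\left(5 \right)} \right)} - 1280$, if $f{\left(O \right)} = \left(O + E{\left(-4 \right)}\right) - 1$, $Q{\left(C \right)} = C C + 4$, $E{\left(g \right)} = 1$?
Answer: $-1079$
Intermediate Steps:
$Q{\left(C \right)} = 4 + C^{2}$ ($Q{\left(C \right)} = C^{2} + 4 = 4 + C^{2}$)
$f{\left(O \right)} = O$ ($f{\left(O \right)} = \left(O + 1\right) - 1 = \left(1 + O\right) - 1 = O$)
$w{\left(o,x \right)} = 1 + o x$
$w{\left(Q{\left(q{\left(-3,-3 + 1 \right)} \right)},f{\left(5 \right)} \right)} - 1280 = \left(1 + \left(4 + 6^{2}\right) 5\right) - 1280 = \left(1 + \left(4 + 36\right) 5\right) - 1280 = \left(1 + 40 \cdot 5\right) - 1280 = \left(1 + 200\right) - 1280 = 201 - 1280 = -1079$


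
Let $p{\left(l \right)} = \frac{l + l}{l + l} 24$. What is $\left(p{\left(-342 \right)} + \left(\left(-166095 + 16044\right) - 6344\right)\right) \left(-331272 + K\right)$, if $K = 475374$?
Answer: $-22533373842$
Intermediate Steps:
$p{\left(l \right)} = 24$ ($p{\left(l \right)} = \frac{2 l}{2 l} 24 = 2 l \frac{1}{2 l} 24 = 1 \cdot 24 = 24$)
$\left(p{\left(-342 \right)} + \left(\left(-166095 + 16044\right) - 6344\right)\right) \left(-331272 + K\right) = \left(24 + \left(\left(-166095 + 16044\right) - 6344\right)\right) \left(-331272 + 475374\right) = \left(24 - 156395\right) 144102 = \left(-156371\right) 144102 = -22533373842$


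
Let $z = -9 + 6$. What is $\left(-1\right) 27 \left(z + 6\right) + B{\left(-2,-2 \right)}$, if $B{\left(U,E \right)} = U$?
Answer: $-83$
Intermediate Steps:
$z = -3$
$\left(-1\right) 27 \left(z + 6\right) + B{\left(-2,-2 \right)} = \left(-1\right) 27 \left(-3 + 6\right) - 2 = \left(-27\right) 3 - 2 = -81 - 2 = -83$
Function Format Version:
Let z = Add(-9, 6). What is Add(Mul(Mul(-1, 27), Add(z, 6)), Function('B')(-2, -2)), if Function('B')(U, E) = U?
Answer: -83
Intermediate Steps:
z = -3
Add(Mul(Mul(-1, 27), Add(z, 6)), Function('B')(-2, -2)) = Add(Mul(Mul(-1, 27), Add(-3, 6)), -2) = Add(Mul(-27, 3), -2) = Add(-81, -2) = -83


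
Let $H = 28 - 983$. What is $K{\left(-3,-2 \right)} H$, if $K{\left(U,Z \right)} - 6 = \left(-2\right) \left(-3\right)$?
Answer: $-11460$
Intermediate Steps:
$K{\left(U,Z \right)} = 12$ ($K{\left(U,Z \right)} = 6 - -6 = 6 + 6 = 12$)
$H = -955$
$K{\left(-3,-2 \right)} H = 12 \left(-955\right) = -11460$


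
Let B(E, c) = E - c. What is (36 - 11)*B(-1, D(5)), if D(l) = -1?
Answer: 0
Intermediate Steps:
(36 - 11)*B(-1, D(5)) = (36 - 11)*(-1 - 1*(-1)) = 25*(-1 + 1) = 25*0 = 0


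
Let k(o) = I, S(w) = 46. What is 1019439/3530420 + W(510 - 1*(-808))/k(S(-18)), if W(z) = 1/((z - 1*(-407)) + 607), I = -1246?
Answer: 740537956897/2564560635560 ≈ 0.28876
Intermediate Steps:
k(o) = -1246
W(z) = 1/(1014 + z) (W(z) = 1/((z + 407) + 607) = 1/((407 + z) + 607) = 1/(1014 + z))
1019439/3530420 + W(510 - 1*(-808))/k(S(-18)) = 1019439/3530420 + 1/((1014 + (510 - 1*(-808)))*(-1246)) = 1019439*(1/3530420) - 1/1246/(1014 + (510 + 808)) = 1019439/3530420 - 1/1246/(1014 + 1318) = 1019439/3530420 - 1/1246/2332 = 1019439/3530420 + (1/2332)*(-1/1246) = 1019439/3530420 - 1/2905672 = 740537956897/2564560635560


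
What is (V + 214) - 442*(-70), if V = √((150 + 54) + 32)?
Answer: 31154 + 2*√59 ≈ 31169.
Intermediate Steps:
V = 2*√59 (V = √(204 + 32) = √236 = 2*√59 ≈ 15.362)
(V + 214) - 442*(-70) = (2*√59 + 214) - 442*(-70) = (214 + 2*√59) + 30940 = 31154 + 2*√59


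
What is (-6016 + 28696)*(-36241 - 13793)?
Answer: -1134771120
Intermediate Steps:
(-6016 + 28696)*(-36241 - 13793) = 22680*(-50034) = -1134771120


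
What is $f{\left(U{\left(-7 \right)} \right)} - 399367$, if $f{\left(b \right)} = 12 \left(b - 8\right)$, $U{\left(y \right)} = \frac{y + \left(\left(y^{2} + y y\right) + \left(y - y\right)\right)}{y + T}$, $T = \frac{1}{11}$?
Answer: $- \frac{7592800}{19} \approx -3.9962 \cdot 10^{5}$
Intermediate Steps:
$T = \frac{1}{11} \approx 0.090909$
$U{\left(y \right)} = \frac{y + 2 y^{2}}{\frac{1}{11} + y}$ ($U{\left(y \right)} = \frac{y + \left(\left(y^{2} + y y\right) + \left(y - y\right)\right)}{y + \frac{1}{11}} = \frac{y + \left(\left(y^{2} + y^{2}\right) + 0\right)}{\frac{1}{11} + y} = \frac{y + \left(2 y^{2} + 0\right)}{\frac{1}{11} + y} = \frac{y + 2 y^{2}}{\frac{1}{11} + y}$)
$f{\left(b \right)} = -96 + 12 b$ ($f{\left(b \right)} = 12 \left(-8 + b\right) = -96 + 12 b$)
$f{\left(U{\left(-7 \right)} \right)} - 399367 = \left(-96 + 12 \cdot 11 \left(-7\right) \frac{1}{1 + 11 \left(-7\right)} \left(1 + 2 \left(-7\right)\right)\right) - 399367 = \left(-96 + 12 \cdot 11 \left(-7\right) \frac{1}{1 - 77} \left(1 - 14\right)\right) - 399367 = \left(-96 + 12 \cdot 11 \left(-7\right) \frac{1}{-76} \left(-13\right)\right) - 399367 = \left(-96 + 12 \cdot 11 \left(-7\right) \left(- \frac{1}{76}\right) \left(-13\right)\right) - 399367 = \left(-96 + 12 \left(- \frac{1001}{76}\right)\right) - 399367 = \left(-96 - \frac{3003}{19}\right) - 399367 = - \frac{4827}{19} - 399367 = - \frac{7592800}{19}$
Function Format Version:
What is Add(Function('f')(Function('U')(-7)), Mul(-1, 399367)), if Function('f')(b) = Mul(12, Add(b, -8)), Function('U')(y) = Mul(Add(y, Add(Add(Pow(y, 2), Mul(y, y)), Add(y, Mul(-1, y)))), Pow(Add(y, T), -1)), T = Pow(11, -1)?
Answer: Rational(-7592800, 19) ≈ -3.9962e+5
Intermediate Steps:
T = Rational(1, 11) ≈ 0.090909
Function('U')(y) = Mul(Pow(Add(Rational(1, 11), y), -1), Add(y, Mul(2, Pow(y, 2)))) (Function('U')(y) = Mul(Add(y, Add(Add(Pow(y, 2), Mul(y, y)), Add(y, Mul(-1, y)))), Pow(Add(y, Rational(1, 11)), -1)) = Mul(Add(y, Add(Add(Pow(y, 2), Pow(y, 2)), 0)), Pow(Add(Rational(1, 11), y), -1)) = Mul(Add(y, Add(Mul(2, Pow(y, 2)), 0)), Pow(Add(Rational(1, 11), y), -1)) = Mul(Add(y, Mul(2, Pow(y, 2))), Pow(Add(Rational(1, 11), y), -1)) = Mul(Pow(Add(Rational(1, 11), y), -1), Add(y, Mul(2, Pow(y, 2)))))
Function('f')(b) = Add(-96, Mul(12, b)) (Function('f')(b) = Mul(12, Add(-8, b)) = Add(-96, Mul(12, b)))
Add(Function('f')(Function('U')(-7)), Mul(-1, 399367)) = Add(Add(-96, Mul(12, Mul(11, -7, Pow(Add(1, Mul(11, -7)), -1), Add(1, Mul(2, -7))))), Mul(-1, 399367)) = Add(Add(-96, Mul(12, Mul(11, -7, Pow(Add(1, -77), -1), Add(1, -14)))), -399367) = Add(Add(-96, Mul(12, Mul(11, -7, Pow(-76, -1), -13))), -399367) = Add(Add(-96, Mul(12, Mul(11, -7, Rational(-1, 76), -13))), -399367) = Add(Add(-96, Mul(12, Rational(-1001, 76))), -399367) = Add(Add(-96, Rational(-3003, 19)), -399367) = Add(Rational(-4827, 19), -399367) = Rational(-7592800, 19)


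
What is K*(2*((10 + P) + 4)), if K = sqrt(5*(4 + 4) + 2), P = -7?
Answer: 14*sqrt(42) ≈ 90.730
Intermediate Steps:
K = sqrt(42) (K = sqrt(5*8 + 2) = sqrt(40 + 2) = sqrt(42) ≈ 6.4807)
K*(2*((10 + P) + 4)) = sqrt(42)*(2*((10 - 7) + 4)) = sqrt(42)*(2*(3 + 4)) = sqrt(42)*(2*7) = sqrt(42)*14 = 14*sqrt(42)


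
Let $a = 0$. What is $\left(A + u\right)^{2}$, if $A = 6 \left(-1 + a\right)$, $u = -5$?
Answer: $121$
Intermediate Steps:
$A = -6$ ($A = 6 \left(-1 + 0\right) = 6 \left(-1\right) = -6$)
$\left(A + u\right)^{2} = \left(-6 - 5\right)^{2} = \left(-11\right)^{2} = 121$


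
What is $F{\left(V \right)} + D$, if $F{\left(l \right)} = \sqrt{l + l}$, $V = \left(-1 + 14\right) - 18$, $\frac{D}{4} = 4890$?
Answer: $19560 + i \sqrt{10} \approx 19560.0 + 3.1623 i$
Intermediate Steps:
$D = 19560$ ($D = 4 \cdot 4890 = 19560$)
$V = -5$ ($V = 13 - 18 = -5$)
$F{\left(l \right)} = \sqrt{2} \sqrt{l}$ ($F{\left(l \right)} = \sqrt{2 l} = \sqrt{2} \sqrt{l}$)
$F{\left(V \right)} + D = \sqrt{2} \sqrt{-5} + 19560 = \sqrt{2} i \sqrt{5} + 19560 = i \sqrt{10} + 19560 = 19560 + i \sqrt{10}$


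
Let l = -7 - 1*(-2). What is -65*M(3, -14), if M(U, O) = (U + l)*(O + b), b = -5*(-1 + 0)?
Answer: -1170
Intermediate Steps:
b = 5 (b = -5*(-1) = 5)
l = -5 (l = -7 + 2 = -5)
M(U, O) = (-5 + U)*(5 + O) (M(U, O) = (U - 5)*(O + 5) = (-5 + U)*(5 + O))
-65*M(3, -14) = -65*(-25 - 5*(-14) + 5*3 - 14*3) = -65*(-25 + 70 + 15 - 42) = -65*18 = -1170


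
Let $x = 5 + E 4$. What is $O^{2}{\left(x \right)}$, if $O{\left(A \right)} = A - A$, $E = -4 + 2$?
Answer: $0$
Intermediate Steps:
$E = -2$
$x = -3$ ($x = 5 - 8 = -3$)
$O{\left(A \right)} = 0$
$O^{2}{\left(x \right)} = 0^{2} = 0$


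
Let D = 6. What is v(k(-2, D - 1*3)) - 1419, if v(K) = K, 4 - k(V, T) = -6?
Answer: -1409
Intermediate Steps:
k(V, T) = 10 (k(V, T) = 4 - 1*(-6) = 4 + 6 = 10)
v(k(-2, D - 1*3)) - 1419 = 10 - 1419 = -1409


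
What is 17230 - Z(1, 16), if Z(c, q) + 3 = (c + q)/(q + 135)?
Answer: 2602166/151 ≈ 17233.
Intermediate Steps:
Z(c, q) = -3 + (c + q)/(135 + q) (Z(c, q) = -3 + (c + q)/(q + 135) = -3 + (c + q)/(135 + q))
17230 - Z(1, 16) = 17230 - (-405 + 1 - 2*16)/(135 + 16) = 17230 - (-405 + 1 - 32)/151 = 17230 - (-436)/151 = 17230 - 1*(-436/151) = 17230 + 436/151 = 2602166/151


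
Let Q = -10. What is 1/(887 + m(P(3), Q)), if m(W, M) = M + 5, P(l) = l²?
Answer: 1/882 ≈ 0.0011338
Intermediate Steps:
m(W, M) = 5 + M
1/(887 + m(P(3), Q)) = 1/(887 + (5 - 10)) = 1/(887 - 5) = 1/882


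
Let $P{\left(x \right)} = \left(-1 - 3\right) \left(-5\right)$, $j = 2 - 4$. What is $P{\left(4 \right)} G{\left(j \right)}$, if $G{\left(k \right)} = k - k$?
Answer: $0$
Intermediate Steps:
$j = -2$ ($j = 2 - 4 = -2$)
$G{\left(k \right)} = 0$
$P{\left(x \right)} = 20$ ($P{\left(x \right)} = \left(-4\right) \left(-5\right) = 20$)
$P{\left(4 \right)} G{\left(j \right)} = 20 \cdot 0 = 0$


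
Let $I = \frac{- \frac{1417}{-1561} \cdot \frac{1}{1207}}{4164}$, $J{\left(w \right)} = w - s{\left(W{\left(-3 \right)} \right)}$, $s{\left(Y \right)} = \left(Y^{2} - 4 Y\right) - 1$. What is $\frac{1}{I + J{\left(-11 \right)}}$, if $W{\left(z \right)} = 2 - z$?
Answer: $- \frac{7845504828}{117682571003} \approx -0.066667$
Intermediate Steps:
$s{\left(Y \right)} = -1 + Y^{2} - 4 Y$
$J{\left(w \right)} = -4 + w$ ($J{\left(w \right)} = w - \left(-1 + \left(2 - -3\right)^{2} - 4 \left(2 - -3\right)\right) = w - \left(-1 + \left(2 + 3\right)^{2} - 4 \left(2 + 3\right)\right) = w - \left(-1 + 5^{2} - 20\right) = w - \left(-1 + 25 - 20\right) = w - 4 = -4 + w$)
$I = \frac{1417}{7845504828}$ ($I = \left(-1417\right) \left(- \frac{1}{1561}\right) \frac{1}{1207} \cdot \frac{1}{4164} = \frac{1417}{1561} \cdot \frac{1}{1207} \cdot \frac{1}{4164} = \frac{1417}{1884127} \cdot \frac{1}{4164} = \frac{1417}{7845504828} \approx 1.8061 \cdot 10^{-7}$)
$\frac{1}{I + J{\left(-11 \right)}} = \frac{1}{\frac{1417}{7845504828} - 15} = \frac{1}{- \frac{117682571003}{7845504828}} = - \frac{7845504828}{117682571003}$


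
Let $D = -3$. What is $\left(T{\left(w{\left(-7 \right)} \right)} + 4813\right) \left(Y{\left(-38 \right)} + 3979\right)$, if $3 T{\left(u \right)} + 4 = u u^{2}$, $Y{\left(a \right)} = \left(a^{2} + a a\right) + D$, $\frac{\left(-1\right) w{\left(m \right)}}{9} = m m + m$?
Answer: $-123542200496$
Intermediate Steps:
$w{\left(m \right)} = - 9 m - 9 m^{2}$ ($w{\left(m \right)} = - 9 \left(m m + m\right) = - 9 \left(m^{2} + m\right) = - 9 \left(m + m^{2}\right) = - 9 m - 9 m^{2}$)
$Y{\left(a \right)} = -3 + 2 a^{2}$ ($Y{\left(a \right)} = \left(a^{2} + a a\right) - 3 = \left(a^{2} + a^{2}\right) - 3 = 2 a^{2} - 3 = -3 + 2 a^{2}$)
$T{\left(u \right)} = - \frac{4}{3} + \frac{u^{3}}{3}$ ($T{\left(u \right)} = - \frac{4}{3} + \frac{u u^{2}}{3} = - \frac{4}{3} + \frac{u^{3}}{3}$)
$\left(T{\left(w{\left(-7 \right)} \right)} + 4813\right) \left(Y{\left(-38 \right)} + 3979\right) = \left(\left(- \frac{4}{3} + \frac{\left(\left(-9\right) \left(-7\right) \left(1 - 7\right)\right)^{3}}{3}\right) + 4813\right) \left(\left(-3 + 2 \left(-38\right)^{2}\right) + 3979\right) = \left(\left(- \frac{4}{3} + \frac{\left(\left(-9\right) \left(-7\right) \left(-6\right)\right)^{3}}{3}\right) + 4813\right) \left(\left(-3 + 2 \cdot 1444\right) + 3979\right) = \left(\left(- \frac{4}{3} + \frac{\left(-378\right)^{3}}{3}\right) + 4813\right) \left(\left(-3 + 2888\right) + 3979\right) = \left(\left(- \frac{4}{3} + \frac{1}{3} \left(-54010152\right)\right) + 4813\right) \left(2885 + 3979\right) = \left(\left(- \frac{4}{3} - 18003384\right) + 4813\right) 6864 = \left(- \frac{54010156}{3} + 4813\right) 6864 = \left(- \frac{53995717}{3}\right) 6864 = -123542200496$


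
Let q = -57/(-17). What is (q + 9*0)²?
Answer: 3249/289 ≈ 11.242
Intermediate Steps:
q = 57/17 (q = -57*(-1/17) = 57/17 ≈ 3.3529)
(q + 9*0)² = (57/17 + 9*0)² = (57/17 + 0)² = (57/17)² = 3249/289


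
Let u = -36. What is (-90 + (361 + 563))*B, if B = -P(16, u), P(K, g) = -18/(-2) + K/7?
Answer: -65886/7 ≈ -9412.3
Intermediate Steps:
P(K, g) = 9 + K/7 (P(K, g) = -18*(-½) + K*(⅐) = 9 + K/7)
B = -79/7 (B = -(9 + (⅐)*16) = -(9 + 16/7) = -1*79/7 = -79/7 ≈ -11.286)
(-90 + (361 + 563))*B = (-90 + (361 + 563))*(-79/7) = (-90 + 924)*(-79/7) = 834*(-79/7) = -65886/7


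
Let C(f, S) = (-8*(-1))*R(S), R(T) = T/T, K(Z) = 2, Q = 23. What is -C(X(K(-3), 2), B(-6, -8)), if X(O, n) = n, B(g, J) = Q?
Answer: -8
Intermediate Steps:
B(g, J) = 23
R(T) = 1
C(f, S) = 8 (C(f, S) = -8*(-1)*1 = 8*1 = 8)
-C(X(K(-3), 2), B(-6, -8)) = -1*8 = -8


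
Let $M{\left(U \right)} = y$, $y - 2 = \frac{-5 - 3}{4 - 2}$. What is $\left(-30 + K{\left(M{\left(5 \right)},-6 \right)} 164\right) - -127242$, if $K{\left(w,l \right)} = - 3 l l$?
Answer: $109500$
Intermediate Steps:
$y = -2$ ($y = 2 + \frac{-5 - 3}{4 - 2} = 2 - \frac{8}{2} = 2 - 4 = -2$)
$M{\left(U \right)} = -2$
$K{\left(w,l \right)} = - 3 l^{2}$
$\left(-30 + K{\left(M{\left(5 \right)},-6 \right)} 164\right) - -127242 = \left(-30 + - 3 \left(-6\right)^{2} \cdot 164\right) - -127242 = \left(-30 + \left(-3\right) 36 \cdot 164\right) + 127242 = \left(-30 - 17712\right) + 127242 = -17742 + 127242 = 109500$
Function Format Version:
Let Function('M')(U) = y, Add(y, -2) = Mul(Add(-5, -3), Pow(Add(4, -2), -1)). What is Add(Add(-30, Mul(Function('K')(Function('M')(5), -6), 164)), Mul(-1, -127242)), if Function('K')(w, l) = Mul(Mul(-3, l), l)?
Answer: 109500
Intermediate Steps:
y = -2 (y = Add(2, Mul(Add(-5, -3), Pow(Add(4, -2), -1))) = Add(2, Mul(-8, Pow(2, -1))) = Add(2, Mul(-8, Rational(1, 2))) = Add(2, -4) = -2)
Function('M')(U) = -2
Function('K')(w, l) = Mul(-3, Pow(l, 2))
Add(Add(-30, Mul(Function('K')(Function('M')(5), -6), 164)), Mul(-1, -127242)) = Add(Add(-30, Mul(Mul(-3, Pow(-6, 2)), 164)), Mul(-1, -127242)) = Add(Add(-30, Mul(Mul(-3, 36), 164)), 127242) = Add(Add(-30, Mul(-108, 164)), 127242) = Add(Add(-30, -17712), 127242) = Add(-17742, 127242) = 109500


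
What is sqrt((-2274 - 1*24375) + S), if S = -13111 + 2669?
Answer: I*sqrt(37091) ≈ 192.59*I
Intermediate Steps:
S = -10442
sqrt((-2274 - 1*24375) + S) = sqrt((-2274 - 1*24375) - 10442) = sqrt((-2274 - 24375) - 10442) = sqrt(-26649 - 10442) = sqrt(-37091) = I*sqrt(37091)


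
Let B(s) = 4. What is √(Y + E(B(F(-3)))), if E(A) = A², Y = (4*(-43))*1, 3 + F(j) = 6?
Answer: 2*I*√39 ≈ 12.49*I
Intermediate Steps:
F(j) = 3 (F(j) = -3 + 6 = 3)
Y = -172 (Y = -172*1 = -172)
√(Y + E(B(F(-3)))) = √(-172 + 4²) = √(-172 + 16) = √(-156) = 2*I*√39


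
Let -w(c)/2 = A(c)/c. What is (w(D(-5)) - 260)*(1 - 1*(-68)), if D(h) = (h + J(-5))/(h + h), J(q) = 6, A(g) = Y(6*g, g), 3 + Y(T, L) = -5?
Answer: -28980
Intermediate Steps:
Y(T, L) = -8 (Y(T, L) = -3 - 5 = -8)
A(g) = -8
D(h) = (6 + h)/(2*h) (D(h) = (h + 6)/(h + h) = (6 + h)/((2*h)) = (6 + h)*(1/(2*h)) = (6 + h)/(2*h))
w(c) = 16/c (w(c) = -(-16)/c = 16/c)
(w(D(-5)) - 260)*(1 - 1*(-68)) = (16/(((½)*(6 - 5)/(-5))) - 260)*(1 - 1*(-68)) = (16/(((½)*(-⅕)*1)) - 260)*(1 + 68) = (16/(-⅒) - 260)*69 = (16*(-10) - 260)*69 = (-160 - 260)*69 = -420*69 = -28980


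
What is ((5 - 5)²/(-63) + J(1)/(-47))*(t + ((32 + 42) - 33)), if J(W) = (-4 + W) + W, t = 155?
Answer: 392/47 ≈ 8.3404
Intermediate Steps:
J(W) = -4 + 2*W
((5 - 5)²/(-63) + J(1)/(-47))*(t + ((32 + 42) - 33)) = ((5 - 5)²/(-63) + (-4 + 2*1)/(-47))*(155 + ((32 + 42) - 33)) = (0²*(-1/63) + (-4 + 2)*(-1/47))*(155 + (74 - 33)) = (0*(-1/63) - 2*(-1/47))*(155 + 41) = (0 + 2/47)*196 = (2/47)*196 = 392/47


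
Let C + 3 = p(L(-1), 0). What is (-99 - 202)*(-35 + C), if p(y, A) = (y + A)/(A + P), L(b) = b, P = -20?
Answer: 228459/20 ≈ 11423.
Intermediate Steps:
p(y, A) = (A + y)/(-20 + A) (p(y, A) = (y + A)/(A - 20) = (A + y)/(-20 + A))
C = -59/20 (C = -3 + (0 - 1)/(-20 + 0) = -3 - 1/(-20) = -3 - 1/20*(-1) = -3 + 1/20 = -59/20 ≈ -2.9500)
(-99 - 202)*(-35 + C) = (-99 - 202)*(-35 - 59/20) = -301*(-759/20) = 228459/20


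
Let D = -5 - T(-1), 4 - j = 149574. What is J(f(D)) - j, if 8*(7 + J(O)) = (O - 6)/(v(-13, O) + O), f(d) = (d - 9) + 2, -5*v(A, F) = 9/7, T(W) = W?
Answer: 471423171/3152 ≈ 1.4956e+5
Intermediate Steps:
v(A, F) = -9/35 (v(A, F) = -9/(5*7) = -1/5*9/7 = -9/35)
j = -149570 (j = 4 - 1*149574 = 4 - 149574 = -149570)
D = -4 (D = -5 - 1*(-1) = -5 + 1 = -4)
f(d) = -7 + d (f(d) = (-9 + d) + 2 = -7 + d)
J(O) = -7 + (-6 + O)/(8*(-9/35 + O)) (J(O) = -7 + ((O - 6)/(-9/35 + O))/8 = -7 + ((-6 + O)/(-9/35 + O))/8 = -7 + (-6 + O)/(8*(-9/35 + O)))
J(f(D)) - j = 7*(42 - 275*(-7 - 4))/(8*(-9 + 35*(-7 - 4))) - 1*(-149570) = 7*(42 - 275*(-11))/(8*(-9 + 35*(-11))) + 149570 = 7*(42 + 3025)/(8*(-9 - 385)) + 149570 = (7/8)*3067/(-394) + 149570 = (7/8)*(-1/394)*3067 + 149570 = -21469/3152 + 149570 = 471423171/3152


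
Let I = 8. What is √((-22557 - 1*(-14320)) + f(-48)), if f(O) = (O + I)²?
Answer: I*√6637 ≈ 81.468*I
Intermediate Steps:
f(O) = (8 + O)² (f(O) = (O + 8)² = (8 + O)²)
√((-22557 - 1*(-14320)) + f(-48)) = √((-22557 - 1*(-14320)) + (8 - 48)²) = √((-22557 + 14320) + (-40)²) = √(-8237 + 1600) = √(-6637) = I*√6637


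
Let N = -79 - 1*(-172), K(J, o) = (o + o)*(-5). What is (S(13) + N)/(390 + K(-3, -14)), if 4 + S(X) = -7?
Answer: 41/265 ≈ 0.15472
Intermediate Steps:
K(J, o) = -10*o (K(J, o) = (2*o)*(-5) = -10*o)
S(X) = -11 (S(X) = -4 - 7 = -11)
N = 93 (N = -79 + 172 = 93)
(S(13) + N)/(390 + K(-3, -14)) = (-11 + 93)/(390 - 10*(-14)) = 82/(390 + 140) = 82/530 = 82*(1/530) = 41/265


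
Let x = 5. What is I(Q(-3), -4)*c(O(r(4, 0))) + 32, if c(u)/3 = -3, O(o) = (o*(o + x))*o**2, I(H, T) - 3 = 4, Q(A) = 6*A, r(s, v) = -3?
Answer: -31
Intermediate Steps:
I(H, T) = 7 (I(H, T) = 3 + 4 = 7)
O(o) = o**3*(5 + o) (O(o) = (o*(o + 5))*o**2 = (o*(5 + o))*o**2 = o**3*(5 + o))
c(u) = -9 (c(u) = 3*(-3) = -9)
I(Q(-3), -4)*c(O(r(4, 0))) + 32 = 7*(-9) + 32 = -63 + 32 = -31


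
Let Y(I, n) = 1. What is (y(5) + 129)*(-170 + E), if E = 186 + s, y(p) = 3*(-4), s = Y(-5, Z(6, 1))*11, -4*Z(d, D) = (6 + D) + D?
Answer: 3159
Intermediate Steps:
Z(d, D) = -3/2 - D/2 (Z(d, D) = -((6 + D) + D)/4 = -(6 + 2*D)/4 = -3/2 - D/2)
s = 11 (s = 1*11 = 11)
y(p) = -12
E = 197 (E = 186 + 11 = 197)
(y(5) + 129)*(-170 + E) = (-12 + 129)*(-170 + 197) = 117*27 = 3159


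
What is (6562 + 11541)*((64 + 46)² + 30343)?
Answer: 768345629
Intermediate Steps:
(6562 + 11541)*((64 + 46)² + 30343) = 18103*(110² + 30343) = 18103*(12100 + 30343) = 18103*42443 = 768345629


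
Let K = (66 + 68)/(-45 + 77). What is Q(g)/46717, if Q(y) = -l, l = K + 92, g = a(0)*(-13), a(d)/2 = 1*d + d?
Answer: -1539/747472 ≈ -0.0020589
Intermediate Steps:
a(d) = 4*d (a(d) = 2*(1*d + d) = 2*(d + d) = 2*(2*d) = 4*d)
K = 67/16 (K = 134/32 = 134*(1/32) = 67/16 ≈ 4.1875)
g = 0 (g = (4*0)*(-13) = 0*(-13) = 0)
l = 1539/16 (l = 67/16 + 92 = 1539/16 ≈ 96.188)
Q(y) = -1539/16 (Q(y) = -1*1539/16 = -1539/16)
Q(g)/46717 = -1539/16/46717 = -1539/16*1/46717 = -1539/747472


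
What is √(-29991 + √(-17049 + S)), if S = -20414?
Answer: √(-29991 + I*√37463) ≈ 0.5588 + 173.18*I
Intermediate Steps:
√(-29991 + √(-17049 + S)) = √(-29991 + √(-17049 - 20414)) = √(-29991 + √(-37463)) = √(-29991 + I*√37463)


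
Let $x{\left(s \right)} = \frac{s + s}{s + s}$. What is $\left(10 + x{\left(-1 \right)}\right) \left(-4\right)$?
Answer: $-44$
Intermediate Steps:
$x{\left(s \right)} = 1$ ($x{\left(s \right)} = \frac{2 s}{2 s} = 2 s \frac{1}{2 s} = 1$)
$\left(10 + x{\left(-1 \right)}\right) \left(-4\right) = \left(10 + 1\right) \left(-4\right) = 11 \left(-4\right) = -44$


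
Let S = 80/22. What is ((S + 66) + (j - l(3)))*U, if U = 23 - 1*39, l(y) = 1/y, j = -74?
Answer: 2480/33 ≈ 75.151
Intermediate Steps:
U = -16 (U = 23 - 39 = -16)
S = 40/11 (S = 80*(1/22) = 40/11 ≈ 3.6364)
((S + 66) + (j - l(3)))*U = ((40/11 + 66) + (-74 - 1/3))*(-16) = (766/11 + (-74 - 1*1/3))*(-16) = (766/11 + (-74 - 1/3))*(-16) = (766/11 - 223/3)*(-16) = -155/33*(-16) = 2480/33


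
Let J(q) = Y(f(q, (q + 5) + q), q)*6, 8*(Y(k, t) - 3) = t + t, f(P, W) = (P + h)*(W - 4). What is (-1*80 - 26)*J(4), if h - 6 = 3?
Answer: -2544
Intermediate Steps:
h = 9 (h = 6 + 3 = 9)
f(P, W) = (-4 + W)*(9 + P) (f(P, W) = (P + 9)*(W - 4) = (9 + P)*(-4 + W) = (-4 + W)*(9 + P))
Y(k, t) = 3 + t/4 (Y(k, t) = 3 + (t + t)/8 = 3 + (2*t)/8 = 3 + t/4)
J(q) = 18 + 3*q/2 (J(q) = (3 + q/4)*6 = 18 + 3*q/2)
(-1*80 - 26)*J(4) = (-1*80 - 26)*(18 + (3/2)*4) = (-80 - 26)*(18 + 6) = -106*24 = -2544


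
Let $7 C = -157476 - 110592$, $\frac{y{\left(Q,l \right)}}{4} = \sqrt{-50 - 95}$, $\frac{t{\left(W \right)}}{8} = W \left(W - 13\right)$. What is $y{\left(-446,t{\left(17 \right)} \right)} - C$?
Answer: $\frac{268068}{7} + 4 i \sqrt{145} \approx 38295.0 + 48.166 i$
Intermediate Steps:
$t{\left(W \right)} = 8 W \left(-13 + W\right)$ ($t{\left(W \right)} = 8 W \left(W - 13\right) = 8 W \left(-13 + W\right)$)
$y{\left(Q,l \right)} = 4 i \sqrt{145}$ ($y{\left(Q,l \right)} = 4 \sqrt{-50 - 95} = 4 \sqrt{-145} = 4 i \sqrt{145}$)
$C = - \frac{268068}{7}$ ($C = \frac{-157476 - 110592}{7} = \frac{1}{7} \left(-268068\right) = - \frac{268068}{7} \approx -38295.0$)
$y{\left(-446,t{\left(17 \right)} \right)} - C = 4 i \sqrt{145} - - \frac{268068}{7} = 4 i \sqrt{145} + \frac{268068}{7} = \frac{268068}{7} + 4 i \sqrt{145}$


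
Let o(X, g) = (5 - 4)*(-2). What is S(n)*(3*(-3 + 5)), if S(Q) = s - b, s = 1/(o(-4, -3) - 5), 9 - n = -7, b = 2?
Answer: -90/7 ≈ -12.857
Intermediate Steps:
n = 16 (n = 9 - 1*(-7) = 9 + 7 = 16)
o(X, g) = -2 (o(X, g) = 1*(-2) = -2)
s = -⅐ (s = 1/(-2 - 5) = 1/(-7) = -⅐ ≈ -0.14286)
S(Q) = -15/7 (S(Q) = -⅐ - 1*2 = -⅐ - 2 = -15/7)
S(n)*(3*(-3 + 5)) = -45*(-3 + 5)/7 = -45*2/7 = -15/7*6 = -90/7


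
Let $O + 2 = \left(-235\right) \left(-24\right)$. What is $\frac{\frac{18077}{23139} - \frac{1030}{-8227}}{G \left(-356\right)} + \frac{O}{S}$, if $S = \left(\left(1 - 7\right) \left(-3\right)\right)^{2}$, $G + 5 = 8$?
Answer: $\frac{3537661007849}{203309342604} \approx 17.4$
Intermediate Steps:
$G = 3$ ($G = -5 + 8 = 3$)
$O = 5638$ ($O = -2 - -5640 = -2 + 5640 = 5638$)
$S = 324$ ($S = \left(\left(-6\right) \left(-3\right)\right)^{2} = 18^{2} = 324$)
$\frac{\frac{18077}{23139} - \frac{1030}{-8227}}{G \left(-356\right)} + \frac{O}{S} = \frac{\frac{18077}{23139} - \frac{1030}{-8227}}{3 \left(-356\right)} + \frac{5638}{324} = \frac{18077 \cdot \frac{1}{23139} - - \frac{1030}{8227}}{-1068} + 5638 \cdot \frac{1}{324} = \left(\frac{18077}{23139} + \frac{1030}{8227}\right) \left(- \frac{1}{1068}\right) + \frac{2819}{162} = \frac{172552649}{190364553} \left(- \frac{1}{1068}\right) + \frac{2819}{162} = - \frac{172552649}{203309342604} + \frac{2819}{162} = \frac{3537661007849}{203309342604}$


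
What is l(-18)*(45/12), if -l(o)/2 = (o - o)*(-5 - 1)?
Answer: 0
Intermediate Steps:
l(o) = 0 (l(o) = -2*(o - o)*(-5 - 1) = -0*(-6) = -2*0 = 0)
l(-18)*(45/12) = 0*(45/12) = 0*(45*(1/12)) = 0*(15/4) = 0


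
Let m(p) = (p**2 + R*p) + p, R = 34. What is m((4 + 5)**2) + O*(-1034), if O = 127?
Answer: -121922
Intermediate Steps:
m(p) = p**2 + 35*p (m(p) = (p**2 + 34*p) + p = p**2 + 35*p)
m((4 + 5)**2) + O*(-1034) = (4 + 5)**2*(35 + (4 + 5)**2) + 127*(-1034) = 9**2*(35 + 9**2) - 131318 = 81*(35 + 81) - 131318 = 81*116 - 131318 = 9396 - 131318 = -121922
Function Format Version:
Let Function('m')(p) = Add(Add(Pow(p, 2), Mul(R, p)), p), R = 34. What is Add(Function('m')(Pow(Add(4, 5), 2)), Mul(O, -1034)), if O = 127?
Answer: -121922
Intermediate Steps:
Function('m')(p) = Add(Pow(p, 2), Mul(35, p)) (Function('m')(p) = Add(Add(Pow(p, 2), Mul(34, p)), p) = Add(Pow(p, 2), Mul(35, p)))
Add(Function('m')(Pow(Add(4, 5), 2)), Mul(O, -1034)) = Add(Mul(Pow(Add(4, 5), 2), Add(35, Pow(Add(4, 5), 2))), Mul(127, -1034)) = Add(Mul(Pow(9, 2), Add(35, Pow(9, 2))), -131318) = Add(Mul(81, Add(35, 81)), -131318) = Add(Mul(81, 116), -131318) = Add(9396, -131318) = -121922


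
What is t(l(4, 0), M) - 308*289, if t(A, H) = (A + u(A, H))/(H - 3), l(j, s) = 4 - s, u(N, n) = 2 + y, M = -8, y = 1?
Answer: -979139/11 ≈ -89013.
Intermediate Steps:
u(N, n) = 3 (u(N, n) = 2 + 1 = 3)
t(A, H) = (3 + A)/(-3 + H) (t(A, H) = (A + 3)/(H - 3) = (3 + A)/(-3 + H))
t(l(4, 0), M) - 308*289 = (3 + (4 - 1*0))/(-3 - 8) - 308*289 = (3 + (4 + 0))/(-11) - 89012 = -(3 + 4)/11 - 89012 = -1/11*7 - 89012 = -7/11 - 89012 = -979139/11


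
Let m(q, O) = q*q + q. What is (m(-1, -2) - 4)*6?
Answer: -24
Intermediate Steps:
m(q, O) = q + q² (m(q, O) = q² + q = q + q²)
(m(-1, -2) - 4)*6 = (-(1 - 1) - 4)*6 = (-1*0 - 4)*6 = (0 - 4)*6 = -4*6 = -24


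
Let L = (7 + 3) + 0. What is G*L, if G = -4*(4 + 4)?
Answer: -320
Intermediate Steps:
L = 10 (L = 10 + 0 = 10)
G = -32 (G = -4*8 = -32)
G*L = -32*10 = -320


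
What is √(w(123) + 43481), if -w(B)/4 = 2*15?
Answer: √43361 ≈ 208.23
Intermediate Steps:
w(B) = -120 (w(B) = -8*15 = -4*30 = -120)
√(w(123) + 43481) = √(-120 + 43481) = √43361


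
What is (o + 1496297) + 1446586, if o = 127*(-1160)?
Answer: 2795563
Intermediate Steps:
o = -147320
(o + 1496297) + 1446586 = (-147320 + 1496297) + 1446586 = 1348977 + 1446586 = 2795563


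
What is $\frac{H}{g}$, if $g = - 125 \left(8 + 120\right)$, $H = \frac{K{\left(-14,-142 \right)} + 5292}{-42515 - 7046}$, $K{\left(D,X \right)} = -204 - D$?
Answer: $\frac{2551}{396488000} \approx 6.434 \cdot 10^{-6}$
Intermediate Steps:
$H = - \frac{5102}{49561}$ ($H = \frac{\left(-204 - -14\right) + 5292}{-42515 - 7046} = \frac{\left(-204 + 14\right) + 5292}{-49561} = \left(-190 + 5292\right) \left(- \frac{1}{49561}\right) = 5102 \left(- \frac{1}{49561}\right) = - \frac{5102}{49561} \approx -0.10294$)
$g = -16000$ ($g = \left(-125\right) 128 = -16000$)
$\frac{H}{g} = - \frac{5102}{49561 \left(-16000\right)} = \left(- \frac{5102}{49561}\right) \left(- \frac{1}{16000}\right) = \frac{2551}{396488000}$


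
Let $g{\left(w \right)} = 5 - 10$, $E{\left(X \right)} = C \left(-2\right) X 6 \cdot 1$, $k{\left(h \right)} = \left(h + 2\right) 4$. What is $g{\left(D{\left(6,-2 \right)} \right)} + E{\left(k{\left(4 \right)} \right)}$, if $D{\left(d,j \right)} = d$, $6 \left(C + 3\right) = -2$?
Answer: $955$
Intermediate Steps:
$C = - \frac{10}{3}$ ($C = -3 + \frac{1}{6} \left(-2\right) = -3 - \frac{1}{3} = - \frac{10}{3} \approx -3.3333$)
$k{\left(h \right)} = 8 + 4 h$ ($k{\left(h \right)} = \left(2 + h\right) 4 = 8 + 4 h$)
$E{\left(X \right)} = 40 X$ ($E{\left(X \right)} = \left(- \frac{10}{3}\right) \left(-2\right) X 6 \cdot 1 = \frac{20 X}{3} \cdot 6 \cdot 1 = 40 X 1 = 40 X$)
$g{\left(w \right)} = -5$ ($g{\left(w \right)} = 5 - 10 = -5$)
$g{\left(D{\left(6,-2 \right)} \right)} + E{\left(k{\left(4 \right)} \right)} = -5 + 40 \left(8 + 4 \cdot 4\right) = -5 + 40 \left(8 + 16\right) = -5 + 40 \cdot 24 = -5 + 960 = 955$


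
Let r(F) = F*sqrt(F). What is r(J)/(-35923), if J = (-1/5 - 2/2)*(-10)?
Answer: -24*sqrt(3)/35923 ≈ -0.0011572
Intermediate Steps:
J = 12 (J = (-1*1/5 - 2*1/2)*(-10) = (-1/5 - 1)*(-10) = -6/5*(-10) = 12)
r(F) = F**(3/2)
r(J)/(-35923) = 12**(3/2)/(-35923) = (24*sqrt(3))*(-1/35923) = -24*sqrt(3)/35923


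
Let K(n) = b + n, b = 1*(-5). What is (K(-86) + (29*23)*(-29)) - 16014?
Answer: -35448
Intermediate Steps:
b = -5
K(n) = -5 + n
(K(-86) + (29*23)*(-29)) - 16014 = ((-5 - 86) + (29*23)*(-29)) - 16014 = (-91 + 667*(-29)) - 16014 = (-91 - 19343) - 16014 = -19434 - 16014 = -35448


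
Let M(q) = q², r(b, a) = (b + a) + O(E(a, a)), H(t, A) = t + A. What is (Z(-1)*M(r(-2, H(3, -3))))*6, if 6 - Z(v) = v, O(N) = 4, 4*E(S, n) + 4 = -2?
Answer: 168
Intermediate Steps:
H(t, A) = A + t
E(S, n) = -3/2 (E(S, n) = -1 + (¼)*(-2) = -1 - ½ = -3/2)
Z(v) = 6 - v
r(b, a) = 4 + a + b (r(b, a) = (b + a) + 4 = (a + b) + 4 = 4 + a + b)
(Z(-1)*M(r(-2, H(3, -3))))*6 = ((6 - 1*(-1))*(4 + (-3 + 3) - 2)²)*6 = ((6 + 1)*(4 + 0 - 2)²)*6 = (7*2²)*6 = (7*4)*6 = 28*6 = 168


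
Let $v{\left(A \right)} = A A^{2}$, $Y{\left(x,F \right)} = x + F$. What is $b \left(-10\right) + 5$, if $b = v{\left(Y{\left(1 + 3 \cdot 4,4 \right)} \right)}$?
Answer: $-49125$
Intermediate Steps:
$Y{\left(x,F \right)} = F + x$
$v{\left(A \right)} = A^{3}$
$b = 4913$ ($b = \left(4 + \left(1 + 3 \cdot 4\right)\right)^{3} = \left(4 + \left(1 + 12\right)\right)^{3} = \left(4 + 13\right)^{3} = 17^{3} = 4913$)
$b \left(-10\right) + 5 = 4913 \left(-10\right) + 5 = -49130 + 5 = -49125$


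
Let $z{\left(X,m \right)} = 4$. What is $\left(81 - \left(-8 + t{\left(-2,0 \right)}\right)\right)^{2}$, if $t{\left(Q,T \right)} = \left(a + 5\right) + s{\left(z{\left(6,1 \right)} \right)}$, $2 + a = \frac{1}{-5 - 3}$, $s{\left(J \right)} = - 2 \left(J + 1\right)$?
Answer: $\frac{591361}{64} \approx 9240.0$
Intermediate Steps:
$s{\left(J \right)} = -2 - 2 J$ ($s{\left(J \right)} = - 2 \left(1 + J\right) = -2 - 2 J$)
$a = - \frac{17}{8}$ ($a = -2 + \frac{1}{-5 - 3} = -2 + \frac{1}{-8} = -2 - \frac{1}{8} = - \frac{17}{8} \approx -2.125$)
$t{\left(Q,T \right)} = - \frac{57}{8}$ ($t{\left(Q,T \right)} = \left(- \frac{17}{8} + 5\right) - 10 = \frac{23}{8} - 10 = - \frac{57}{8}$)
$\left(81 - \left(-8 + t{\left(-2,0 \right)}\right)\right)^{2} = \left(81 + \left(8 - - \frac{57}{8}\right)\right)^{2} = \left(81 + \left(8 + \frac{57}{8}\right)\right)^{2} = \left(81 + \frac{121}{8}\right)^{2} = \left(\frac{769}{8}\right)^{2} = \frac{591361}{64}$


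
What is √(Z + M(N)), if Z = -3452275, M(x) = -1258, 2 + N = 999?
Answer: I*√3453533 ≈ 1858.4*I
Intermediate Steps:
N = 997 (N = -2 + 999 = 997)
√(Z + M(N)) = √(-3452275 - 1258) = √(-3453533) = I*√3453533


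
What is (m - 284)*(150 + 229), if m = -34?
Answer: -120522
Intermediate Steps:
(m - 284)*(150 + 229) = (-34 - 284)*(150 + 229) = -318*379 = -120522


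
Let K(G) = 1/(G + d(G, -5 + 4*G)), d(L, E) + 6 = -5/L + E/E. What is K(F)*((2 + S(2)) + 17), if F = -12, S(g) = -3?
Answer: -192/199 ≈ -0.96482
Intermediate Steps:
d(L, E) = -5 - 5/L (d(L, E) = -6 + (-5/L + E/E) = -6 + (-5/L + 1) = -6 + (1 - 5/L) = -5 - 5/L)
K(G) = 1/(-5 + G - 5/G) (K(G) = 1/(G + (-5 - 5/G)) = 1/(-5 + G - 5/G))
K(F)*((2 + S(2)) + 17) = (-1*(-12)/(5 - 1*(-12)*(-5 - 12)))*((2 - 3) + 17) = (-1*(-12)/(5 - 1*(-12)*(-17)))*(-1 + 17) = -1*(-12)/(5 - 204)*16 = -1*(-12)/(-199)*16 = -1*(-12)*(-1/199)*16 = -12/199*16 = -192/199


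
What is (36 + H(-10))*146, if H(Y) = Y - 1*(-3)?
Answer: 4234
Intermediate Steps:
H(Y) = 3 + Y (H(Y) = Y + 3 = 3 + Y)
(36 + H(-10))*146 = (36 + (3 - 10))*146 = (36 - 7)*146 = 29*146 = 4234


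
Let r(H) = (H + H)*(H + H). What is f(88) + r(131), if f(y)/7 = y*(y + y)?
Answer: 177060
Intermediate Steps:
r(H) = 4*H**2 (r(H) = (2*H)*(2*H) = 4*H**2)
f(y) = 14*y**2 (f(y) = 7*(y*(y + y)) = 7*(y*(2*y)) = 7*(2*y**2) = 14*y**2)
f(88) + r(131) = 14*88**2 + 4*131**2 = 14*7744 + 4*17161 = 108416 + 68644 = 177060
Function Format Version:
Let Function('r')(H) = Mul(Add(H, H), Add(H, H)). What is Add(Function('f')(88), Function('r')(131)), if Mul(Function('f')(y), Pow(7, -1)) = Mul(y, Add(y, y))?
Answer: 177060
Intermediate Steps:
Function('r')(H) = Mul(4, Pow(H, 2)) (Function('r')(H) = Mul(Mul(2, H), Mul(2, H)) = Mul(4, Pow(H, 2)))
Function('f')(y) = Mul(14, Pow(y, 2)) (Function('f')(y) = Mul(7, Mul(y, Add(y, y))) = Mul(7, Mul(y, Mul(2, y))) = Mul(7, Mul(2, Pow(y, 2))) = Mul(14, Pow(y, 2)))
Add(Function('f')(88), Function('r')(131)) = Add(Mul(14, Pow(88, 2)), Mul(4, Pow(131, 2))) = Add(Mul(14, 7744), Mul(4, 17161)) = Add(108416, 68644) = 177060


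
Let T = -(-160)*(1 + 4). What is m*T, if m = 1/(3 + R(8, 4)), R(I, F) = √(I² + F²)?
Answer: -2400/71 + 3200*√5/71 ≈ 66.978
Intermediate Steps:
R(I, F) = √(F² + I²)
T = 800 (T = -(-160)*5 = -40*(-20) = 800)
m = 1/(3 + 4*√5) (m = 1/(3 + √(4² + 8²)) = 1/(3 + √(16 + 64)) = 1/(3 + √80) = 1/(3 + 4*√5) ≈ 0.083722)
m*T = (-3/71 + 4*√5/71)*800 = -2400/71 + 3200*√5/71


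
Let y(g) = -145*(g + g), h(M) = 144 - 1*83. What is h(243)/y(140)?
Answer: -61/40600 ≈ -0.0015025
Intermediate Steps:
h(M) = 61 (h(M) = 144 - 83 = 61)
y(g) = -290*g
h(243)/y(140) = 61/((-290*140)) = 61/(-40600) = 61*(-1/40600) = -61/40600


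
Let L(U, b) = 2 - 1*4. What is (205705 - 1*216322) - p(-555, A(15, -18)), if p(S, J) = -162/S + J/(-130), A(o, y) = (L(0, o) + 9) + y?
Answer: -51069581/4810 ≈ -10617.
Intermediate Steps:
L(U, b) = -2 (L(U, b) = 2 - 4 = -2)
A(o, y) = 7 + y (A(o, y) = (-2 + 9) + y = 7 + y)
p(S, J) = -162/S - J/130 (p(S, J) = -162/S + J*(-1/130) = -162/S - J/130)
(205705 - 1*216322) - p(-555, A(15, -18)) = (205705 - 1*216322) - (-162/(-555) - (7 - 18)/130) = (205705 - 216322) - (-162*(-1/555) - 1/130*(-11)) = -10617 - (54/185 + 11/130) = -10617 - 1*1811/4810 = -10617 - 1811/4810 = -51069581/4810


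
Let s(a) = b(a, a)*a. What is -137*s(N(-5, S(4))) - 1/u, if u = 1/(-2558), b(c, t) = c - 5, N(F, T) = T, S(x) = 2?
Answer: 3380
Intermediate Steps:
b(c, t) = -5 + c
s(a) = a*(-5 + a) (s(a) = (-5 + a)*a = a*(-5 + a))
u = -1/2558 ≈ -0.00039093
-137*s(N(-5, S(4))) - 1/u = -274*(-5 + 2) - 1/(-1/2558) = -274*(-3) - 1*(-2558) = -137*(-6) + 2558 = 822 + 2558 = 3380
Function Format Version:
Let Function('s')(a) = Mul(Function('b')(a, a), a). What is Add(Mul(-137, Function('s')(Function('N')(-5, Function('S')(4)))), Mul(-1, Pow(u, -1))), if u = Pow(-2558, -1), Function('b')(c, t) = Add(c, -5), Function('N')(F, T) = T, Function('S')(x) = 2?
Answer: 3380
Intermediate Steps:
Function('b')(c, t) = Add(-5, c)
Function('s')(a) = Mul(a, Add(-5, a)) (Function('s')(a) = Mul(Add(-5, a), a) = Mul(a, Add(-5, a)))
u = Rational(-1, 2558) ≈ -0.00039093
Add(Mul(-137, Function('s')(Function('N')(-5, Function('S')(4)))), Mul(-1, Pow(u, -1))) = Add(Mul(-137, Mul(2, Add(-5, 2))), Mul(-1, Pow(Rational(-1, 2558), -1))) = Add(Mul(-137, Mul(2, -3)), Mul(-1, -2558)) = Add(Mul(-137, -6), 2558) = Add(822, 2558) = 3380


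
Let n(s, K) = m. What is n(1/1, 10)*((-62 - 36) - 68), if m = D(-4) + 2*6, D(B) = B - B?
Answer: -1992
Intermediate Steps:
D(B) = 0
m = 12 (m = 0 + 2*6 = 0 + 12 = 12)
n(s, K) = 12
n(1/1, 10)*((-62 - 36) - 68) = 12*((-62 - 36) - 68) = 12*(-98 - 68) = 12*(-166) = -1992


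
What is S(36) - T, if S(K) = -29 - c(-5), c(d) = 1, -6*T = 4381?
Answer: 4201/6 ≈ 700.17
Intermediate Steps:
T = -4381/6 (T = -1/6*4381 = -4381/6 ≈ -730.17)
S(K) = -30 (S(K) = -29 - 1*1 = -29 - 1 = -30)
S(36) - T = -30 - 1*(-4381/6) = -30 + 4381/6 = 4201/6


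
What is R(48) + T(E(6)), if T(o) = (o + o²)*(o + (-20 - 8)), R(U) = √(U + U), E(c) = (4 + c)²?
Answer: 727200 + 4*√6 ≈ 7.2721e+5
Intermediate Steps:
R(U) = √2*√U (R(U) = √(2*U) = √2*√U)
T(o) = (-28 + o)*(o + o²) (T(o) = (o + o²)*(o - 28) = (o + o²)*(-28 + o) = (-28 + o)*(o + o²))
R(48) + T(E(6)) = √2*√48 + (4 + 6)²*(-28 + ((4 + 6)²)² - 27*(4 + 6)²) = √2*(4*√3) + 10²*(-28 + (10²)² - 27*10²) = 4*√6 + 100*(-28 + 100² - 27*100) = 4*√6 + 100*(-28 + 10000 - 2700) = 4*√6 + 100*7272 = 4*√6 + 727200 = 727200 + 4*√6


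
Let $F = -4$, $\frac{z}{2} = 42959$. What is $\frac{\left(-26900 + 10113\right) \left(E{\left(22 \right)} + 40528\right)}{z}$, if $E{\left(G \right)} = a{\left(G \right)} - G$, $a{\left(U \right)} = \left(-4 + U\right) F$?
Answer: $- \frac{339382779}{42959} \approx -7900.2$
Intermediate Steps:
$z = 85918$ ($z = 2 \cdot 42959 = 85918$)
$a{\left(U \right)} = 16 - 4 U$ ($a{\left(U \right)} = \left(-4 + U\right) \left(-4\right) = 16 - 4 U$)
$E{\left(G \right)} = 16 - 5 G$ ($E{\left(G \right)} = \left(16 - 4 G\right) - G = 16 - 5 G$)
$\frac{\left(-26900 + 10113\right) \left(E{\left(22 \right)} + 40528\right)}{z} = \frac{\left(-26900 + 10113\right) \left(\left(16 - 110\right) + 40528\right)}{85918} = - 16787 \left(\left(16 - 110\right) + 40528\right) \frac{1}{85918} = - 16787 \left(-94 + 40528\right) \frac{1}{85918} = \left(-16787\right) 40434 \cdot \frac{1}{85918} = \left(-678765558\right) \frac{1}{85918} = - \frac{339382779}{42959}$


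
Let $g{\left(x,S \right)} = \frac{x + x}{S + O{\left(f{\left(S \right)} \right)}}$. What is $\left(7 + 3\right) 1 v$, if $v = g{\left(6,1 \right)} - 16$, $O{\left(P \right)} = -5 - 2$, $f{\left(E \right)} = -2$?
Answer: $-180$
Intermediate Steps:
$O{\left(P \right)} = -7$ ($O{\left(P \right)} = -5 - 2 = -7$)
$g{\left(x,S \right)} = \frac{2 x}{-7 + S}$ ($g{\left(x,S \right)} = \frac{x + x}{S - 7} = \frac{2 x}{-7 + S}$)
$v = -18$ ($v = 2 \cdot 6 \frac{1}{-7 + 1} - 16 = 2 \cdot 6 \frac{1}{-6} - 16 = 2 \cdot 6 \left(- \frac{1}{6}\right) - 16 = -2 - 16 = -18$)
$\left(7 + 3\right) 1 v = \left(7 + 3\right) 1 \left(-18\right) = 10 \cdot 1 \left(-18\right) = 10 \left(-18\right) = -180$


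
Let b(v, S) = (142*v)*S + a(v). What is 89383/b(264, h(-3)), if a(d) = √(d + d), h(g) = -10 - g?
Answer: -44423351/130420751 - 89383*√33/17215539132 ≈ -0.34065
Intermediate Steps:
a(d) = √2*√d (a(d) = √(2*d) = √2*√d)
b(v, S) = √2*√v + 142*S*v (b(v, S) = (142*v)*S + √2*√v = 142*S*v + √2*√v = √2*√v + 142*S*v)
89383/b(264, h(-3)) = 89383/(√2*√264 + 142*(-10 - 1*(-3))*264) = 89383/(√2*(2*√66) + 142*(-10 + 3)*264) = 89383/(4*√33 + 142*(-7)*264) = 89383/(4*√33 - 262416) = 89383/(-262416 + 4*√33)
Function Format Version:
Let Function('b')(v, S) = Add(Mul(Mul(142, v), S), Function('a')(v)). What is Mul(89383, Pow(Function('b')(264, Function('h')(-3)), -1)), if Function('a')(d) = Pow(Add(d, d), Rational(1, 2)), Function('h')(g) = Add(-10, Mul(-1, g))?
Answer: Add(Rational(-44423351, 130420751), Mul(Rational(-89383, 17215539132), Pow(33, Rational(1, 2)))) ≈ -0.34065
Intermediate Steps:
Function('a')(d) = Mul(Pow(2, Rational(1, 2)), Pow(d, Rational(1, 2))) (Function('a')(d) = Pow(Mul(2, d), Rational(1, 2)) = Mul(Pow(2, Rational(1, 2)), Pow(d, Rational(1, 2))))
Function('b')(v, S) = Add(Mul(Pow(2, Rational(1, 2)), Pow(v, Rational(1, 2))), Mul(142, S, v)) (Function('b')(v, S) = Add(Mul(Mul(142, v), S), Mul(Pow(2, Rational(1, 2)), Pow(v, Rational(1, 2)))) = Add(Mul(142, S, v), Mul(Pow(2, Rational(1, 2)), Pow(v, Rational(1, 2)))) = Add(Mul(Pow(2, Rational(1, 2)), Pow(v, Rational(1, 2))), Mul(142, S, v)))
Mul(89383, Pow(Function('b')(264, Function('h')(-3)), -1)) = Mul(89383, Pow(Add(Mul(Pow(2, Rational(1, 2)), Pow(264, Rational(1, 2))), Mul(142, Add(-10, Mul(-1, -3)), 264)), -1)) = Mul(89383, Pow(Add(Mul(Pow(2, Rational(1, 2)), Mul(2, Pow(66, Rational(1, 2)))), Mul(142, Add(-10, 3), 264)), -1)) = Mul(89383, Pow(Add(Mul(4, Pow(33, Rational(1, 2))), Mul(142, -7, 264)), -1)) = Mul(89383, Pow(Add(Mul(4, Pow(33, Rational(1, 2))), -262416), -1)) = Mul(89383, Pow(Add(-262416, Mul(4, Pow(33, Rational(1, 2)))), -1))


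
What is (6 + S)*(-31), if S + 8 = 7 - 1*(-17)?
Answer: -682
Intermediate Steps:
S = 16 (S = -8 + (7 - 1*(-17)) = -8 + (7 + 17) = -8 + 24 = 16)
(6 + S)*(-31) = (6 + 16)*(-31) = 22*(-31) = -682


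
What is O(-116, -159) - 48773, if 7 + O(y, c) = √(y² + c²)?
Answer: -48780 + √38737 ≈ -48583.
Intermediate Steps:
O(y, c) = -7 + √(c² + y²) (O(y, c) = -7 + √(y² + c²) = -7 + √(c² + y²))
O(-116, -159) - 48773 = (-7 + √((-159)² + (-116)²)) - 48773 = (-7 + √(25281 + 13456)) - 48773 = (-7 + √38737) - 48773 = -48780 + √38737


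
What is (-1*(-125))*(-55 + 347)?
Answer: 36500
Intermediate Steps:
(-1*(-125))*(-55 + 347) = 125*292 = 36500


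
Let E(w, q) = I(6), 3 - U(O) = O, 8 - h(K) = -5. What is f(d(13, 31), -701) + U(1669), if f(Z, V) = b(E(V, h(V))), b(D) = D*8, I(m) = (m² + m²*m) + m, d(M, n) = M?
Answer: 398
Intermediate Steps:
h(K) = 13 (h(K) = 8 - 1*(-5) = 8 + 5 = 13)
I(m) = m + m² + m³ (I(m) = (m² + m³) + m = m + m² + m³)
U(O) = 3 - O
E(w, q) = 258 (E(w, q) = 6*(1 + 6 + 6²) = 6*(1 + 6 + 36) = 6*43 = 258)
b(D) = 8*D
f(Z, V) = 2064 (f(Z, V) = 8*258 = 2064)
f(d(13, 31), -701) + U(1669) = 2064 + (3 - 1*1669) = 2064 + (3 - 1669) = 2064 - 1666 = 398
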